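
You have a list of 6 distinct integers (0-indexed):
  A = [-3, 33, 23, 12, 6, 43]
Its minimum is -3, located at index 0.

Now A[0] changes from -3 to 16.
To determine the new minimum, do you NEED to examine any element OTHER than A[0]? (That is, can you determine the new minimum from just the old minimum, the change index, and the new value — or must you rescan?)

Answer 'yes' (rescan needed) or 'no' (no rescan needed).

Old min = -3 at index 0
Change at index 0: -3 -> 16
Index 0 WAS the min and new value 16 > old min -3. Must rescan other elements to find the new min.
Needs rescan: yes

Answer: yes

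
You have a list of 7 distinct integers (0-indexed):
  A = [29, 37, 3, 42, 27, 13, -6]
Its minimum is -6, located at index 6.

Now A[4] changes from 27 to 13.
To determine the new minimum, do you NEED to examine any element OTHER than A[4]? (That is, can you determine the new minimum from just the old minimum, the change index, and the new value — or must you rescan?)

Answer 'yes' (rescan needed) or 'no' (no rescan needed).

Answer: no

Derivation:
Old min = -6 at index 6
Change at index 4: 27 -> 13
Index 4 was NOT the min. New min = min(-6, 13). No rescan of other elements needed.
Needs rescan: no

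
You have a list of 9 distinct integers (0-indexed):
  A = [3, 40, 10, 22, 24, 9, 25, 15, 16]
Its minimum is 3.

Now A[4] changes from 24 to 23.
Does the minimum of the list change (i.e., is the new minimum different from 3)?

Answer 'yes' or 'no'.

Old min = 3
Change: A[4] 24 -> 23
Changed element was NOT the min; min changes only if 23 < 3.
New min = 3; changed? no

Answer: no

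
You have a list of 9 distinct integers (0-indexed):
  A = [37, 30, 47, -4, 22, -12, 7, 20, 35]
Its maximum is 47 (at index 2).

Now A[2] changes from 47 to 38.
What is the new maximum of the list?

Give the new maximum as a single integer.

Answer: 38

Derivation:
Old max = 47 (at index 2)
Change: A[2] 47 -> 38
Changed element WAS the max -> may need rescan.
  Max of remaining elements: 37
  New max = max(38, 37) = 38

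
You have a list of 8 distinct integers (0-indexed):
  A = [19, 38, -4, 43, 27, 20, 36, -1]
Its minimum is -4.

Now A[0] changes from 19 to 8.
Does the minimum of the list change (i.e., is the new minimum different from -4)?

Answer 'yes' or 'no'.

Answer: no

Derivation:
Old min = -4
Change: A[0] 19 -> 8
Changed element was NOT the min; min changes only if 8 < -4.
New min = -4; changed? no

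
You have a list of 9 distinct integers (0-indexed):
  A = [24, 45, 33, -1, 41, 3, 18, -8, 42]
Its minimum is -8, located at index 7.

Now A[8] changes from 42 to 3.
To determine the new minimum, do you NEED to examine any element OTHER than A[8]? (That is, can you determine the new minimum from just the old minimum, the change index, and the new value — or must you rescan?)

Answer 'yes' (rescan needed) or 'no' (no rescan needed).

Old min = -8 at index 7
Change at index 8: 42 -> 3
Index 8 was NOT the min. New min = min(-8, 3). No rescan of other elements needed.
Needs rescan: no

Answer: no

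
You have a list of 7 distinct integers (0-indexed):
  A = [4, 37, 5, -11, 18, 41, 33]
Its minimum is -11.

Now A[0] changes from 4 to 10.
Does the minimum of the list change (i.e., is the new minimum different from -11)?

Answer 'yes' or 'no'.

Answer: no

Derivation:
Old min = -11
Change: A[0] 4 -> 10
Changed element was NOT the min; min changes only if 10 < -11.
New min = -11; changed? no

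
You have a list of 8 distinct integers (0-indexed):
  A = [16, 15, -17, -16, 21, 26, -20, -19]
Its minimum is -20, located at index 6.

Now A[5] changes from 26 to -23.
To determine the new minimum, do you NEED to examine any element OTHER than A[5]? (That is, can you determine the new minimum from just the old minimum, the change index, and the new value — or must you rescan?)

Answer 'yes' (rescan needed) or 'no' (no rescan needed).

Answer: no

Derivation:
Old min = -20 at index 6
Change at index 5: 26 -> -23
Index 5 was NOT the min. New min = min(-20, -23). No rescan of other elements needed.
Needs rescan: no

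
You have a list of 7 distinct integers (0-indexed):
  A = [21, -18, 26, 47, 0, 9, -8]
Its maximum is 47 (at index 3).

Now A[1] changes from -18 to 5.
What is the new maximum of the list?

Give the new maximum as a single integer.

Answer: 47

Derivation:
Old max = 47 (at index 3)
Change: A[1] -18 -> 5
Changed element was NOT the old max.
  New max = max(old_max, new_val) = max(47, 5) = 47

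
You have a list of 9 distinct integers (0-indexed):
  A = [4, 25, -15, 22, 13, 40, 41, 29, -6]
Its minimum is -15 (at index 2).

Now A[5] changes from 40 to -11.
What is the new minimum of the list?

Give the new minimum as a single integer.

Old min = -15 (at index 2)
Change: A[5] 40 -> -11
Changed element was NOT the old min.
  New min = min(old_min, new_val) = min(-15, -11) = -15

Answer: -15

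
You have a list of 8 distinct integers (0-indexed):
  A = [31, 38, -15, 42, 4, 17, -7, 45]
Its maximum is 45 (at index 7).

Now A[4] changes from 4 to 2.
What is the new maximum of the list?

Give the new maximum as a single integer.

Answer: 45

Derivation:
Old max = 45 (at index 7)
Change: A[4] 4 -> 2
Changed element was NOT the old max.
  New max = max(old_max, new_val) = max(45, 2) = 45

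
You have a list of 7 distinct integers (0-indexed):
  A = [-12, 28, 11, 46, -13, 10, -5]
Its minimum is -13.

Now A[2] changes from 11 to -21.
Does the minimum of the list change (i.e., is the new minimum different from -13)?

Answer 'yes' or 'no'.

Answer: yes

Derivation:
Old min = -13
Change: A[2] 11 -> -21
Changed element was NOT the min; min changes only if -21 < -13.
New min = -21; changed? yes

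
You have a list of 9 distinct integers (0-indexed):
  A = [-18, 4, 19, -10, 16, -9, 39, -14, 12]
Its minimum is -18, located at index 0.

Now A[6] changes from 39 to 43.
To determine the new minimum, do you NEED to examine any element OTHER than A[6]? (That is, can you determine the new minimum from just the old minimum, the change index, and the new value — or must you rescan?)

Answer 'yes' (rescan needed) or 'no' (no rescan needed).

Answer: no

Derivation:
Old min = -18 at index 0
Change at index 6: 39 -> 43
Index 6 was NOT the min. New min = min(-18, 43). No rescan of other elements needed.
Needs rescan: no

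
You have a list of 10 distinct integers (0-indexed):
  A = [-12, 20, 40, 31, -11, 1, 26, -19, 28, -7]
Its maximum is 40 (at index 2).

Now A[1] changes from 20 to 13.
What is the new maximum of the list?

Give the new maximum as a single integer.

Answer: 40

Derivation:
Old max = 40 (at index 2)
Change: A[1] 20 -> 13
Changed element was NOT the old max.
  New max = max(old_max, new_val) = max(40, 13) = 40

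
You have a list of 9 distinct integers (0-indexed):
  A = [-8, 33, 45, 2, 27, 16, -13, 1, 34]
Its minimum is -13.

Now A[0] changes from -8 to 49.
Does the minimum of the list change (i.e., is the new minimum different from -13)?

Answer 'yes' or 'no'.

Old min = -13
Change: A[0] -8 -> 49
Changed element was NOT the min; min changes only if 49 < -13.
New min = -13; changed? no

Answer: no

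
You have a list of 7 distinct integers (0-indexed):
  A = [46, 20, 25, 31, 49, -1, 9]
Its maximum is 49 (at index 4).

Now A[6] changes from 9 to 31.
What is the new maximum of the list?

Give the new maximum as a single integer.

Answer: 49

Derivation:
Old max = 49 (at index 4)
Change: A[6] 9 -> 31
Changed element was NOT the old max.
  New max = max(old_max, new_val) = max(49, 31) = 49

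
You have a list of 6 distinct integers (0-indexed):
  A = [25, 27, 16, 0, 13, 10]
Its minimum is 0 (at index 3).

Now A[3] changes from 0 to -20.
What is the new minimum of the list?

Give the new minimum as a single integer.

Old min = 0 (at index 3)
Change: A[3] 0 -> -20
Changed element WAS the min. Need to check: is -20 still <= all others?
  Min of remaining elements: 10
  New min = min(-20, 10) = -20

Answer: -20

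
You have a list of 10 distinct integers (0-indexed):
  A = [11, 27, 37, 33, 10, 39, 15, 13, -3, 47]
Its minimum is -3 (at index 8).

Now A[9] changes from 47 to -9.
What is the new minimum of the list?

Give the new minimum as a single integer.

Answer: -9

Derivation:
Old min = -3 (at index 8)
Change: A[9] 47 -> -9
Changed element was NOT the old min.
  New min = min(old_min, new_val) = min(-3, -9) = -9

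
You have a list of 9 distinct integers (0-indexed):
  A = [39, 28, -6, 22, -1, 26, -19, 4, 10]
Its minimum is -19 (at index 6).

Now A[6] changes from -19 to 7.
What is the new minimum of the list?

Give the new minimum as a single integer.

Answer: -6

Derivation:
Old min = -19 (at index 6)
Change: A[6] -19 -> 7
Changed element WAS the min. Need to check: is 7 still <= all others?
  Min of remaining elements: -6
  New min = min(7, -6) = -6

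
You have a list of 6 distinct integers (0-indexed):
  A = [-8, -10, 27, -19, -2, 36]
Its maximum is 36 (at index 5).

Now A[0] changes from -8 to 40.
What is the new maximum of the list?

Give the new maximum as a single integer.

Answer: 40

Derivation:
Old max = 36 (at index 5)
Change: A[0] -8 -> 40
Changed element was NOT the old max.
  New max = max(old_max, new_val) = max(36, 40) = 40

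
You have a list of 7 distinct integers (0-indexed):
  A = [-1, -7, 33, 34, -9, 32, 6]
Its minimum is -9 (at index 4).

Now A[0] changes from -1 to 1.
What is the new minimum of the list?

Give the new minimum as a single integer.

Answer: -9

Derivation:
Old min = -9 (at index 4)
Change: A[0] -1 -> 1
Changed element was NOT the old min.
  New min = min(old_min, new_val) = min(-9, 1) = -9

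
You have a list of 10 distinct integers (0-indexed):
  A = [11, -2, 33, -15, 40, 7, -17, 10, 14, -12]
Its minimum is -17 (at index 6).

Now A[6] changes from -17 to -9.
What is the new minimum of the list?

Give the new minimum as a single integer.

Old min = -17 (at index 6)
Change: A[6] -17 -> -9
Changed element WAS the min. Need to check: is -9 still <= all others?
  Min of remaining elements: -15
  New min = min(-9, -15) = -15

Answer: -15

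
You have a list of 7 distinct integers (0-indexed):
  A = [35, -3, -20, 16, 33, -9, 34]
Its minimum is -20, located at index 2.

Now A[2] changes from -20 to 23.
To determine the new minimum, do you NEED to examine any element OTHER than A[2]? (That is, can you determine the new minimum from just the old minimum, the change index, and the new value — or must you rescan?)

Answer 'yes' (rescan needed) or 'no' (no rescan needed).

Old min = -20 at index 2
Change at index 2: -20 -> 23
Index 2 WAS the min and new value 23 > old min -20. Must rescan other elements to find the new min.
Needs rescan: yes

Answer: yes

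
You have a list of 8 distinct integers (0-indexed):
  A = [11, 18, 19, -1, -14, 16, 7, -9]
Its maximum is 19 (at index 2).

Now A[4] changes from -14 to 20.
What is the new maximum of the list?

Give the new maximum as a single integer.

Old max = 19 (at index 2)
Change: A[4] -14 -> 20
Changed element was NOT the old max.
  New max = max(old_max, new_val) = max(19, 20) = 20

Answer: 20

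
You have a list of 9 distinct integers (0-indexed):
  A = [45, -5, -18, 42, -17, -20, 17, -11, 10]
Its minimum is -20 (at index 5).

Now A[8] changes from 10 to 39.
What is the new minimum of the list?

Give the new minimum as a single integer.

Answer: -20

Derivation:
Old min = -20 (at index 5)
Change: A[8] 10 -> 39
Changed element was NOT the old min.
  New min = min(old_min, new_val) = min(-20, 39) = -20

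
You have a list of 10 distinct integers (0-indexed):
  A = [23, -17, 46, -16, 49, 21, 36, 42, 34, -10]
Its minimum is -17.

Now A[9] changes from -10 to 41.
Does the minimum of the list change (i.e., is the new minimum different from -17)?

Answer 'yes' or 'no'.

Old min = -17
Change: A[9] -10 -> 41
Changed element was NOT the min; min changes only if 41 < -17.
New min = -17; changed? no

Answer: no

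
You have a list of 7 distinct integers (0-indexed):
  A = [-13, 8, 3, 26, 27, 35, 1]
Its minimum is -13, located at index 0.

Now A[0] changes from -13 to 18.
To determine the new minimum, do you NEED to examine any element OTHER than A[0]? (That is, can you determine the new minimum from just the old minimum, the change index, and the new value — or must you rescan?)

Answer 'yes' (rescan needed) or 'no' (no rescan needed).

Answer: yes

Derivation:
Old min = -13 at index 0
Change at index 0: -13 -> 18
Index 0 WAS the min and new value 18 > old min -13. Must rescan other elements to find the new min.
Needs rescan: yes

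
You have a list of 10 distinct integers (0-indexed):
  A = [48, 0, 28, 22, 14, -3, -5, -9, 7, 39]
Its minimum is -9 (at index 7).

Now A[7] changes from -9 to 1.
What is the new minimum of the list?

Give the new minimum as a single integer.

Old min = -9 (at index 7)
Change: A[7] -9 -> 1
Changed element WAS the min. Need to check: is 1 still <= all others?
  Min of remaining elements: -5
  New min = min(1, -5) = -5

Answer: -5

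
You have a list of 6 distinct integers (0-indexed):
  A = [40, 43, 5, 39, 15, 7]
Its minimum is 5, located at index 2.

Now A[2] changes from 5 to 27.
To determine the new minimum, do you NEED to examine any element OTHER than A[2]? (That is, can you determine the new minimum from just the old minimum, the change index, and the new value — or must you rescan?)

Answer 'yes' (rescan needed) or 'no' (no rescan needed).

Answer: yes

Derivation:
Old min = 5 at index 2
Change at index 2: 5 -> 27
Index 2 WAS the min and new value 27 > old min 5. Must rescan other elements to find the new min.
Needs rescan: yes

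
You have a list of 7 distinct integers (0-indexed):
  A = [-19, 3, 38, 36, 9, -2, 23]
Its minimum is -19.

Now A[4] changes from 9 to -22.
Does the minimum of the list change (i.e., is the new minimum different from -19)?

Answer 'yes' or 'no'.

Answer: yes

Derivation:
Old min = -19
Change: A[4] 9 -> -22
Changed element was NOT the min; min changes only if -22 < -19.
New min = -22; changed? yes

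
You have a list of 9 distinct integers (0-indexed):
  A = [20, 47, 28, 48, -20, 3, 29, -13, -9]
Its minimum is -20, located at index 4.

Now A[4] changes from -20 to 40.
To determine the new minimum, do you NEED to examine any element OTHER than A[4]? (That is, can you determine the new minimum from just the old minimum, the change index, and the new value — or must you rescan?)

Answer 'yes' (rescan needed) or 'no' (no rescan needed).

Old min = -20 at index 4
Change at index 4: -20 -> 40
Index 4 WAS the min and new value 40 > old min -20. Must rescan other elements to find the new min.
Needs rescan: yes

Answer: yes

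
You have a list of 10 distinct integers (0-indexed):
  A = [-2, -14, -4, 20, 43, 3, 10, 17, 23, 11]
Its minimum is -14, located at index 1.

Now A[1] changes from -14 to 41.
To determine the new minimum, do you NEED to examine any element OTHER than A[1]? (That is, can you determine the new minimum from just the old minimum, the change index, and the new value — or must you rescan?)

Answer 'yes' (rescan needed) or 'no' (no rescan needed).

Answer: yes

Derivation:
Old min = -14 at index 1
Change at index 1: -14 -> 41
Index 1 WAS the min and new value 41 > old min -14. Must rescan other elements to find the new min.
Needs rescan: yes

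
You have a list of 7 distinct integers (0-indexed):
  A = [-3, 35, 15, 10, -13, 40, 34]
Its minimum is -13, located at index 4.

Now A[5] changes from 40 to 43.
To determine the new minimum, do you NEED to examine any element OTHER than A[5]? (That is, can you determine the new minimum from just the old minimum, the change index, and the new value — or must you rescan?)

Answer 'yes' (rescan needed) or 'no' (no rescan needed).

Old min = -13 at index 4
Change at index 5: 40 -> 43
Index 5 was NOT the min. New min = min(-13, 43). No rescan of other elements needed.
Needs rescan: no

Answer: no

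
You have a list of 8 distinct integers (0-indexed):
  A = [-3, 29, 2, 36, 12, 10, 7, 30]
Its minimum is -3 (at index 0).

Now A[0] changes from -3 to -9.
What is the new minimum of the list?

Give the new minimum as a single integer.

Old min = -3 (at index 0)
Change: A[0] -3 -> -9
Changed element WAS the min. Need to check: is -9 still <= all others?
  Min of remaining elements: 2
  New min = min(-9, 2) = -9

Answer: -9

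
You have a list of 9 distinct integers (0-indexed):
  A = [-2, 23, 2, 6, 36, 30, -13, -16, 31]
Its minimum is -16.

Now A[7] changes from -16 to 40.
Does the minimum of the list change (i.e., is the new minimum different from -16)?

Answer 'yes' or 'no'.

Old min = -16
Change: A[7] -16 -> 40
Changed element was the min; new min must be rechecked.
New min = -13; changed? yes

Answer: yes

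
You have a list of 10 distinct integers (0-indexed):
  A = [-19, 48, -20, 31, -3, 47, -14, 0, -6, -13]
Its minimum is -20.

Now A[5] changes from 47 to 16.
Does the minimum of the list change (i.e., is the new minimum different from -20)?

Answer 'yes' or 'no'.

Old min = -20
Change: A[5] 47 -> 16
Changed element was NOT the min; min changes only if 16 < -20.
New min = -20; changed? no

Answer: no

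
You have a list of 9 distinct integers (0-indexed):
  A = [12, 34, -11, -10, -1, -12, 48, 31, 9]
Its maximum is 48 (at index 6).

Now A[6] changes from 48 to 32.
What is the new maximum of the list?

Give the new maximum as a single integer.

Old max = 48 (at index 6)
Change: A[6] 48 -> 32
Changed element WAS the max -> may need rescan.
  Max of remaining elements: 34
  New max = max(32, 34) = 34

Answer: 34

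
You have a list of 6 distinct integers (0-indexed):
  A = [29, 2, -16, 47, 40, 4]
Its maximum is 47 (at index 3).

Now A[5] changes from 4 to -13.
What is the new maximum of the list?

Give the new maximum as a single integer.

Old max = 47 (at index 3)
Change: A[5] 4 -> -13
Changed element was NOT the old max.
  New max = max(old_max, new_val) = max(47, -13) = 47

Answer: 47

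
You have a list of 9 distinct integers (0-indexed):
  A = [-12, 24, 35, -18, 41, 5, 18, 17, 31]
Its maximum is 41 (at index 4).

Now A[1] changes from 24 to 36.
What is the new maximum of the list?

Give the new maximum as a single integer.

Answer: 41

Derivation:
Old max = 41 (at index 4)
Change: A[1] 24 -> 36
Changed element was NOT the old max.
  New max = max(old_max, new_val) = max(41, 36) = 41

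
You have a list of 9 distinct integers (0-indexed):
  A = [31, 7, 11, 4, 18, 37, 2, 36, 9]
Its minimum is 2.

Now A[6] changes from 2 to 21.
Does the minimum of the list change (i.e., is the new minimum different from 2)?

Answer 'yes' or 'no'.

Old min = 2
Change: A[6] 2 -> 21
Changed element was the min; new min must be rechecked.
New min = 4; changed? yes

Answer: yes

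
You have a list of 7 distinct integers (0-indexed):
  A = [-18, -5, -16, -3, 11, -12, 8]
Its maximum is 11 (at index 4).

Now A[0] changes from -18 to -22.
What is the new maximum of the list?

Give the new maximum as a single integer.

Old max = 11 (at index 4)
Change: A[0] -18 -> -22
Changed element was NOT the old max.
  New max = max(old_max, new_val) = max(11, -22) = 11

Answer: 11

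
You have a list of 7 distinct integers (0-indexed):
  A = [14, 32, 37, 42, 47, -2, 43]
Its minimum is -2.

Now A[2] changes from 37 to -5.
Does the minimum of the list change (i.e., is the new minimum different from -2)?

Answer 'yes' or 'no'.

Answer: yes

Derivation:
Old min = -2
Change: A[2] 37 -> -5
Changed element was NOT the min; min changes only if -5 < -2.
New min = -5; changed? yes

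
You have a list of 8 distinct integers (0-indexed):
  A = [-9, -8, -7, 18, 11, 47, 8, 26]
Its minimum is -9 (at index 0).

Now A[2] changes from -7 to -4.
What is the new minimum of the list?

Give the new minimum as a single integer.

Answer: -9

Derivation:
Old min = -9 (at index 0)
Change: A[2] -7 -> -4
Changed element was NOT the old min.
  New min = min(old_min, new_val) = min(-9, -4) = -9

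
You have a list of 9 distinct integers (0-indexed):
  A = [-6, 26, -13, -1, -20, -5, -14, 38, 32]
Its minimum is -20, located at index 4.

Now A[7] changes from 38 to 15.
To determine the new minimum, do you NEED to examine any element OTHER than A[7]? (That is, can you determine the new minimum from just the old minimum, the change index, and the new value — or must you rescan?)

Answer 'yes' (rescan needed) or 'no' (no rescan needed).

Old min = -20 at index 4
Change at index 7: 38 -> 15
Index 7 was NOT the min. New min = min(-20, 15). No rescan of other elements needed.
Needs rescan: no

Answer: no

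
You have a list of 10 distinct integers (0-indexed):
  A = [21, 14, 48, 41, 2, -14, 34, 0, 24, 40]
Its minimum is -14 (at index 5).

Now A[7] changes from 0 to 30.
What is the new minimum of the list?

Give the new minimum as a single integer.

Old min = -14 (at index 5)
Change: A[7] 0 -> 30
Changed element was NOT the old min.
  New min = min(old_min, new_val) = min(-14, 30) = -14

Answer: -14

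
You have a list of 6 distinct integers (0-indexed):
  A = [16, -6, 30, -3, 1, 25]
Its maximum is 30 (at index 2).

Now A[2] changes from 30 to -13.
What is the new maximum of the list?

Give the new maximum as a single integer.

Old max = 30 (at index 2)
Change: A[2] 30 -> -13
Changed element WAS the max -> may need rescan.
  Max of remaining elements: 25
  New max = max(-13, 25) = 25

Answer: 25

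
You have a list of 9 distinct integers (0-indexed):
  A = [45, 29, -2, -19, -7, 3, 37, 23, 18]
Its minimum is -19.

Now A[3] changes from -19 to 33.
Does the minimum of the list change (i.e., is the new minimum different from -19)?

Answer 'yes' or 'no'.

Answer: yes

Derivation:
Old min = -19
Change: A[3] -19 -> 33
Changed element was the min; new min must be rechecked.
New min = -7; changed? yes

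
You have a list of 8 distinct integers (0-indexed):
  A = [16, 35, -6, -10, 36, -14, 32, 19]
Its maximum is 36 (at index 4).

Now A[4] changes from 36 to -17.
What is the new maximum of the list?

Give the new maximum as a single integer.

Answer: 35

Derivation:
Old max = 36 (at index 4)
Change: A[4] 36 -> -17
Changed element WAS the max -> may need rescan.
  Max of remaining elements: 35
  New max = max(-17, 35) = 35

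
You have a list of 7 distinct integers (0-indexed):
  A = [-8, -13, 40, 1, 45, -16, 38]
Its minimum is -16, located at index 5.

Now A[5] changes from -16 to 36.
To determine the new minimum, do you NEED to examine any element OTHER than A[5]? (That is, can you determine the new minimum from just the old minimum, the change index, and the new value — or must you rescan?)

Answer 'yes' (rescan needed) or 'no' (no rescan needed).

Answer: yes

Derivation:
Old min = -16 at index 5
Change at index 5: -16 -> 36
Index 5 WAS the min and new value 36 > old min -16. Must rescan other elements to find the new min.
Needs rescan: yes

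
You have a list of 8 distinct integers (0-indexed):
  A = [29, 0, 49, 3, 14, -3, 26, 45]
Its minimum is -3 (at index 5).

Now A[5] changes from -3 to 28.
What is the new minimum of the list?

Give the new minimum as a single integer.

Answer: 0

Derivation:
Old min = -3 (at index 5)
Change: A[5] -3 -> 28
Changed element WAS the min. Need to check: is 28 still <= all others?
  Min of remaining elements: 0
  New min = min(28, 0) = 0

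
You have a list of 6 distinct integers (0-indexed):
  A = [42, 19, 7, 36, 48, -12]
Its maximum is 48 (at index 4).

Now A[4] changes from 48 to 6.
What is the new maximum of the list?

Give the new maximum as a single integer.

Answer: 42

Derivation:
Old max = 48 (at index 4)
Change: A[4] 48 -> 6
Changed element WAS the max -> may need rescan.
  Max of remaining elements: 42
  New max = max(6, 42) = 42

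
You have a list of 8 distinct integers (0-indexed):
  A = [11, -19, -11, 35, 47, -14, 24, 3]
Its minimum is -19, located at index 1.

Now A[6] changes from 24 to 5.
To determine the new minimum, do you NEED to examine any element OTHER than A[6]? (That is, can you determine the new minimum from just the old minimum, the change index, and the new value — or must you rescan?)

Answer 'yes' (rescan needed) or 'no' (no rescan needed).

Old min = -19 at index 1
Change at index 6: 24 -> 5
Index 6 was NOT the min. New min = min(-19, 5). No rescan of other elements needed.
Needs rescan: no

Answer: no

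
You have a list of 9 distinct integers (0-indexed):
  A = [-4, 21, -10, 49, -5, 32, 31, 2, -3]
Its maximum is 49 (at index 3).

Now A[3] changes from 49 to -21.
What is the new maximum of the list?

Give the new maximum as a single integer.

Answer: 32

Derivation:
Old max = 49 (at index 3)
Change: A[3] 49 -> -21
Changed element WAS the max -> may need rescan.
  Max of remaining elements: 32
  New max = max(-21, 32) = 32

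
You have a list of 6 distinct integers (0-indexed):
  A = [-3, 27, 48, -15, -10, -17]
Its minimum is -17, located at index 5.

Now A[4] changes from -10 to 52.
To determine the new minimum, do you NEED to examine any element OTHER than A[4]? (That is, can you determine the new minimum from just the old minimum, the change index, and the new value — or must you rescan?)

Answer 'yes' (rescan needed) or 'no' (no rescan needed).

Answer: no

Derivation:
Old min = -17 at index 5
Change at index 4: -10 -> 52
Index 4 was NOT the min. New min = min(-17, 52). No rescan of other elements needed.
Needs rescan: no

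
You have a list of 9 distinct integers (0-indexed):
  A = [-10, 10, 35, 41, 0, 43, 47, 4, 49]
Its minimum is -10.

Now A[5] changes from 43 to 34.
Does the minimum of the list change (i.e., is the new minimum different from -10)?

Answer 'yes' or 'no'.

Old min = -10
Change: A[5] 43 -> 34
Changed element was NOT the min; min changes only if 34 < -10.
New min = -10; changed? no

Answer: no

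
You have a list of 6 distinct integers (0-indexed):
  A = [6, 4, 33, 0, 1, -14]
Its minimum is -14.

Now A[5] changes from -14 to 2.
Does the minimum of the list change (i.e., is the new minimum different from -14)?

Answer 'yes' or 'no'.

Old min = -14
Change: A[5] -14 -> 2
Changed element was the min; new min must be rechecked.
New min = 0; changed? yes

Answer: yes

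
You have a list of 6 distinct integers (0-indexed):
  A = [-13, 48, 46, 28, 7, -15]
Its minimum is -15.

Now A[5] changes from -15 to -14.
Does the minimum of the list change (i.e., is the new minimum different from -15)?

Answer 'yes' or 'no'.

Answer: yes

Derivation:
Old min = -15
Change: A[5] -15 -> -14
Changed element was the min; new min must be rechecked.
New min = -14; changed? yes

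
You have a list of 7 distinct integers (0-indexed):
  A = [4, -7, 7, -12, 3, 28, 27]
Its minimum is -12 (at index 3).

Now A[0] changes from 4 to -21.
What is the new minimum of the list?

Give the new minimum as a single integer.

Answer: -21

Derivation:
Old min = -12 (at index 3)
Change: A[0] 4 -> -21
Changed element was NOT the old min.
  New min = min(old_min, new_val) = min(-12, -21) = -21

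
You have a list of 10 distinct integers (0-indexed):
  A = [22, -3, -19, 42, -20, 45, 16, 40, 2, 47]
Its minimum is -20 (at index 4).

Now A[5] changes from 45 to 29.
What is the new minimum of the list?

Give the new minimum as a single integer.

Answer: -20

Derivation:
Old min = -20 (at index 4)
Change: A[5] 45 -> 29
Changed element was NOT the old min.
  New min = min(old_min, new_val) = min(-20, 29) = -20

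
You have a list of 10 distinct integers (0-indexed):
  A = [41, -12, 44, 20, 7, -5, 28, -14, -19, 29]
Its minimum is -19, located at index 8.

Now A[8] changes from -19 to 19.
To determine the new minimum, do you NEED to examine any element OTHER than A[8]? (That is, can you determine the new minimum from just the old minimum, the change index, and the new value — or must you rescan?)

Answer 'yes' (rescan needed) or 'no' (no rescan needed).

Answer: yes

Derivation:
Old min = -19 at index 8
Change at index 8: -19 -> 19
Index 8 WAS the min and new value 19 > old min -19. Must rescan other elements to find the new min.
Needs rescan: yes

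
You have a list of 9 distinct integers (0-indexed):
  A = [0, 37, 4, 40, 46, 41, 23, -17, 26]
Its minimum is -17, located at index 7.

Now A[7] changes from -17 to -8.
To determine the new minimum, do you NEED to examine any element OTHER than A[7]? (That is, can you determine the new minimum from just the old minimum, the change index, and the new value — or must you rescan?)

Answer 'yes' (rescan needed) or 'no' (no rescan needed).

Old min = -17 at index 7
Change at index 7: -17 -> -8
Index 7 WAS the min and new value -8 > old min -17. Must rescan other elements to find the new min.
Needs rescan: yes

Answer: yes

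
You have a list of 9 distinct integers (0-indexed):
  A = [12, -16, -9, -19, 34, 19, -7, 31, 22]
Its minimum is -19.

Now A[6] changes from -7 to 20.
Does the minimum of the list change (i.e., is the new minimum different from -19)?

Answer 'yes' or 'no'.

Old min = -19
Change: A[6] -7 -> 20
Changed element was NOT the min; min changes only if 20 < -19.
New min = -19; changed? no

Answer: no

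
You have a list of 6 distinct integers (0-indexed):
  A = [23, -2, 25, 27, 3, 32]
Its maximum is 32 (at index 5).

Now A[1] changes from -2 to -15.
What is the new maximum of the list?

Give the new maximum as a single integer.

Answer: 32

Derivation:
Old max = 32 (at index 5)
Change: A[1] -2 -> -15
Changed element was NOT the old max.
  New max = max(old_max, new_val) = max(32, -15) = 32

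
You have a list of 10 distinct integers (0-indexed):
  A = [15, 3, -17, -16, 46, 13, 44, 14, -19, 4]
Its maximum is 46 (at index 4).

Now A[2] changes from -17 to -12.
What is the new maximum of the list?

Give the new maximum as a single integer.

Answer: 46

Derivation:
Old max = 46 (at index 4)
Change: A[2] -17 -> -12
Changed element was NOT the old max.
  New max = max(old_max, new_val) = max(46, -12) = 46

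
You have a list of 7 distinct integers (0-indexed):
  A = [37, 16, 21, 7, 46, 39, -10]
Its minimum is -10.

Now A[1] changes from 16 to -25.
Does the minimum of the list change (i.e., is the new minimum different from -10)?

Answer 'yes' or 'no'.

Answer: yes

Derivation:
Old min = -10
Change: A[1] 16 -> -25
Changed element was NOT the min; min changes only if -25 < -10.
New min = -25; changed? yes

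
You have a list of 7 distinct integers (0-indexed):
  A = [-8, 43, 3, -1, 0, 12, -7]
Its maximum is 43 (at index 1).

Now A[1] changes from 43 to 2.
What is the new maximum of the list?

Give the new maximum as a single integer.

Old max = 43 (at index 1)
Change: A[1] 43 -> 2
Changed element WAS the max -> may need rescan.
  Max of remaining elements: 12
  New max = max(2, 12) = 12

Answer: 12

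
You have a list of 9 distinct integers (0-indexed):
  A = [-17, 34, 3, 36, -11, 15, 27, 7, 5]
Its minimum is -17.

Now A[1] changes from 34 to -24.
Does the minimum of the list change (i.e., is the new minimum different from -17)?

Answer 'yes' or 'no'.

Answer: yes

Derivation:
Old min = -17
Change: A[1] 34 -> -24
Changed element was NOT the min; min changes only if -24 < -17.
New min = -24; changed? yes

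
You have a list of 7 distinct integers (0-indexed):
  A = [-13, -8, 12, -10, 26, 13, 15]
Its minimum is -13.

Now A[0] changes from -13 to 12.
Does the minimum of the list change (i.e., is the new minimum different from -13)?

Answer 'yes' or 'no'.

Answer: yes

Derivation:
Old min = -13
Change: A[0] -13 -> 12
Changed element was the min; new min must be rechecked.
New min = -10; changed? yes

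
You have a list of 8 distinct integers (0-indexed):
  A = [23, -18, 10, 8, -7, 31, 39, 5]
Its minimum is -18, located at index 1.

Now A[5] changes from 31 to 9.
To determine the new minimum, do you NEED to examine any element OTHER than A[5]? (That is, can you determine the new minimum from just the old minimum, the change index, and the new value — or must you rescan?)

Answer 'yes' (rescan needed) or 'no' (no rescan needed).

Old min = -18 at index 1
Change at index 5: 31 -> 9
Index 5 was NOT the min. New min = min(-18, 9). No rescan of other elements needed.
Needs rescan: no

Answer: no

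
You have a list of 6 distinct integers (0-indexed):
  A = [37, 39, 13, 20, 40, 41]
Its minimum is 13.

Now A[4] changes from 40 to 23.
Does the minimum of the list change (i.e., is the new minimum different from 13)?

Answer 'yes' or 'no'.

Answer: no

Derivation:
Old min = 13
Change: A[4] 40 -> 23
Changed element was NOT the min; min changes only if 23 < 13.
New min = 13; changed? no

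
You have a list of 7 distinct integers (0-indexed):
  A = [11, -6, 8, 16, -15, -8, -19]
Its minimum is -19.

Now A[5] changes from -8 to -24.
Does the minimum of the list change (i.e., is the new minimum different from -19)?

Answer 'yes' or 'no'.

Answer: yes

Derivation:
Old min = -19
Change: A[5] -8 -> -24
Changed element was NOT the min; min changes only if -24 < -19.
New min = -24; changed? yes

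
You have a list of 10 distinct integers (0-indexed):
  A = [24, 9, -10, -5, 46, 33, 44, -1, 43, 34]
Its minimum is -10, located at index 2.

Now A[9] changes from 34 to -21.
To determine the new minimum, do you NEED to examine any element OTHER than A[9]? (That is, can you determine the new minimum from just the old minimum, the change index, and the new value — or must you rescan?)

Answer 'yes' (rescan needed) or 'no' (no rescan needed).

Answer: no

Derivation:
Old min = -10 at index 2
Change at index 9: 34 -> -21
Index 9 was NOT the min. New min = min(-10, -21). No rescan of other elements needed.
Needs rescan: no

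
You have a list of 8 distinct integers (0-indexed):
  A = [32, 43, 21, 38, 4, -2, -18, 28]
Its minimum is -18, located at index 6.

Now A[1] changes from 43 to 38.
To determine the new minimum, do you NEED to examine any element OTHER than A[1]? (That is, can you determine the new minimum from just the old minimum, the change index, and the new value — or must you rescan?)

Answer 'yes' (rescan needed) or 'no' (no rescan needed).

Old min = -18 at index 6
Change at index 1: 43 -> 38
Index 1 was NOT the min. New min = min(-18, 38). No rescan of other elements needed.
Needs rescan: no

Answer: no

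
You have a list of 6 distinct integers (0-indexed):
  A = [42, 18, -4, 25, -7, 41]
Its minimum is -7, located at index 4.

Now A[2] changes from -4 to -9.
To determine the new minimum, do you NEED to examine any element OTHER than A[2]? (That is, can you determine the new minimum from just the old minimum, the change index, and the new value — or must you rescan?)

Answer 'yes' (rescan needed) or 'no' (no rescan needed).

Answer: no

Derivation:
Old min = -7 at index 4
Change at index 2: -4 -> -9
Index 2 was NOT the min. New min = min(-7, -9). No rescan of other elements needed.
Needs rescan: no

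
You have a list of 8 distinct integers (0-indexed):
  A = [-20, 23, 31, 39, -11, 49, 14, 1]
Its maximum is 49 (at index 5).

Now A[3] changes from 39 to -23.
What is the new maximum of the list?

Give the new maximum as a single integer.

Old max = 49 (at index 5)
Change: A[3] 39 -> -23
Changed element was NOT the old max.
  New max = max(old_max, new_val) = max(49, -23) = 49

Answer: 49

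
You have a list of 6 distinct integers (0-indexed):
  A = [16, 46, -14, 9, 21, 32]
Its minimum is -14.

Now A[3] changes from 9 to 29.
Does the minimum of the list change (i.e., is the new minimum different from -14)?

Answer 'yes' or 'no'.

Old min = -14
Change: A[3] 9 -> 29
Changed element was NOT the min; min changes only if 29 < -14.
New min = -14; changed? no

Answer: no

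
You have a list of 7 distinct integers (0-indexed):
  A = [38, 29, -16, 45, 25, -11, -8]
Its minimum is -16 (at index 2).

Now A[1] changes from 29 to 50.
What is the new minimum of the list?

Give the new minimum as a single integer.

Old min = -16 (at index 2)
Change: A[1] 29 -> 50
Changed element was NOT the old min.
  New min = min(old_min, new_val) = min(-16, 50) = -16

Answer: -16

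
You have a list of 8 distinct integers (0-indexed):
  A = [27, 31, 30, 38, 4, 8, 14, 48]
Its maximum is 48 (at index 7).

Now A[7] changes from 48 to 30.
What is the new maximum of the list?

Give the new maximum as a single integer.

Old max = 48 (at index 7)
Change: A[7] 48 -> 30
Changed element WAS the max -> may need rescan.
  Max of remaining elements: 38
  New max = max(30, 38) = 38

Answer: 38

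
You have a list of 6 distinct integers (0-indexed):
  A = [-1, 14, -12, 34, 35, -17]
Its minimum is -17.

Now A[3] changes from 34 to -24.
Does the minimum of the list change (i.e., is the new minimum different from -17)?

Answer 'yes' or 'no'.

Old min = -17
Change: A[3] 34 -> -24
Changed element was NOT the min; min changes only if -24 < -17.
New min = -24; changed? yes

Answer: yes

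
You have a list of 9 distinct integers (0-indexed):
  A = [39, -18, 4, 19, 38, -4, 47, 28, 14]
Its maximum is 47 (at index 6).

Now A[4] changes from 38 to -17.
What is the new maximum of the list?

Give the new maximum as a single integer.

Answer: 47

Derivation:
Old max = 47 (at index 6)
Change: A[4] 38 -> -17
Changed element was NOT the old max.
  New max = max(old_max, new_val) = max(47, -17) = 47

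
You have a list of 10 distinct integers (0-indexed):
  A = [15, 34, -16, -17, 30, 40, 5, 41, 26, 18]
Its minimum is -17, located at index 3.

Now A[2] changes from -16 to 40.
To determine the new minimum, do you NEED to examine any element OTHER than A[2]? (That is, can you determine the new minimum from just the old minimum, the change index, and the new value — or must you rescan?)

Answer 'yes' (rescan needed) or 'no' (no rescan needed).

Answer: no

Derivation:
Old min = -17 at index 3
Change at index 2: -16 -> 40
Index 2 was NOT the min. New min = min(-17, 40). No rescan of other elements needed.
Needs rescan: no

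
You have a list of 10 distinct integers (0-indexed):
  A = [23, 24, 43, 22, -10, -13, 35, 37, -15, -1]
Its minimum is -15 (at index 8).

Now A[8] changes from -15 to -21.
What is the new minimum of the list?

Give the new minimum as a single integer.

Answer: -21

Derivation:
Old min = -15 (at index 8)
Change: A[8] -15 -> -21
Changed element WAS the min. Need to check: is -21 still <= all others?
  Min of remaining elements: -13
  New min = min(-21, -13) = -21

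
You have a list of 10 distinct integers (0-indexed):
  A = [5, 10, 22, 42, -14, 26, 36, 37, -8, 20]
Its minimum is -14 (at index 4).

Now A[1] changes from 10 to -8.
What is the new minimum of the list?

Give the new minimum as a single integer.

Old min = -14 (at index 4)
Change: A[1] 10 -> -8
Changed element was NOT the old min.
  New min = min(old_min, new_val) = min(-14, -8) = -14

Answer: -14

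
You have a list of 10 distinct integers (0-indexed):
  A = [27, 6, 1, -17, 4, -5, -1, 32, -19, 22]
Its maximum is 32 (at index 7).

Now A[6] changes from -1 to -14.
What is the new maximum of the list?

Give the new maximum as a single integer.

Old max = 32 (at index 7)
Change: A[6] -1 -> -14
Changed element was NOT the old max.
  New max = max(old_max, new_val) = max(32, -14) = 32

Answer: 32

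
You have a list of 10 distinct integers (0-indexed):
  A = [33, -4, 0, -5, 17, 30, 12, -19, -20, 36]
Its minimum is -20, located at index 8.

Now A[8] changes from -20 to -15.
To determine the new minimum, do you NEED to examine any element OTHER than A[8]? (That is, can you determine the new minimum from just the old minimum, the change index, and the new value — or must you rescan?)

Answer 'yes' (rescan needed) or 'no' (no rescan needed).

Old min = -20 at index 8
Change at index 8: -20 -> -15
Index 8 WAS the min and new value -15 > old min -20. Must rescan other elements to find the new min.
Needs rescan: yes

Answer: yes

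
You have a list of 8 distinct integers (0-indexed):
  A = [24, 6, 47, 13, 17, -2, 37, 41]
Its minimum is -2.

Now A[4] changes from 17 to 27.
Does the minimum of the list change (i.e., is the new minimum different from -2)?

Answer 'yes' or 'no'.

Answer: no

Derivation:
Old min = -2
Change: A[4] 17 -> 27
Changed element was NOT the min; min changes only if 27 < -2.
New min = -2; changed? no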